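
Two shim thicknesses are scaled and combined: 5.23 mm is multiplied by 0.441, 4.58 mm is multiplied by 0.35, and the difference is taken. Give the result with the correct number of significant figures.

5.23 × 0.441 = 2.30643 → 2.31 mm (3 s.f., last digit at the 10^-2 place).
4.58 × 0.35 = 1.603 → 1.6 mm (2 s.f., last digit at the 10^-1 place).
Difference: 0.70343 mm; keep the coarser place, 10^-1.
Result: 0.7 mm.

0.7 mm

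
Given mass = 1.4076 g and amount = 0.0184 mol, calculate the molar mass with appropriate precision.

76.5 g/mol

molar mass = 1.4076 g ÷ 0.0184 mol = 76.5 g/mol.
1.4076 has 5 significant figures; 0.0184 has 3.
Division/multiplication keeps the fewest: 3 significant figures.
Rounded: 76.5 g/mol.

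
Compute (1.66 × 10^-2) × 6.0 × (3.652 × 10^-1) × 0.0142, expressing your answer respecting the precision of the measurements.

5.2 × 10^-4

(1.66 × 10^-2) × 6.0 × (3.652 × 10^-1) × 0.0142 = 0.000516509664
Multiplication/division keeps the fewest significant figures: 1.66 × 10^-2 → 3 s.f., 6.0 → 2 s.f., 3.652 × 10^-1 → 4 s.f., 0.0142 → 3 s.f.; limit is 2.
Rounded to 2 significant figures: 5.2 × 10^-4.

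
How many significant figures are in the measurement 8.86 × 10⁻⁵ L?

8.86 × 10⁻⁵: in scientific notation every digit of the coefficient is significant.

3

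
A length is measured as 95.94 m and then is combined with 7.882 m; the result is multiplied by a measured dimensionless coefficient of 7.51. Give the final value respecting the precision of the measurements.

780. m

95.94 m + 7.882 m = 103.822 m; the sum is limited to 2 decimal places (5 s.f.).
Carrying full precision, 103.822 × 7.51 = 779.70322 m; 7.51 has 3 s.f., so the result keeps min(5, 3) = 3 s.f.
Rounded to 3 significant figures: 780. m.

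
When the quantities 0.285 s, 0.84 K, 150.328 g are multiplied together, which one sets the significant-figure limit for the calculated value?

0.84 K

0.285 s → 3 s.f.; 0.84 K → 2 s.f.; 150.328 g → 6 s.f.
The fewest is 2 significant figures, from 0.84 K.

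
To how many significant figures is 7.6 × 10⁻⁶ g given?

2

7.6 × 10⁻⁶: in scientific notation every digit of the coefficient is significant.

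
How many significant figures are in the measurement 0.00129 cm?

0.00129: leading zeros are not significant.

3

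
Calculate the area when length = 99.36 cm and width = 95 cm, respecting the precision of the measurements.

9.4 × 10^3 cm²

area = 99.36 cm × 95 cm = 9439.2 cm².
99.36 has 4 significant figures; 95 has 2.
Division/multiplication keeps the fewest: 2 significant figures.
Rounded: 9.4 × 10^3 cm².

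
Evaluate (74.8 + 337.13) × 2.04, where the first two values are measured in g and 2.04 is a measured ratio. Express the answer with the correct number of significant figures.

74.8 g + 337.13 g = 411.93 g; the sum is limited to 1 decimal place (4 s.f.).
Carrying full precision, 411.93 × 2.04 = 840.3372 g; 2.04 has 3 s.f., so the result keeps min(4, 3) = 3 s.f.
Rounded to 3 significant figures: 8.40 × 10^2 g.

8.40 × 10^2 g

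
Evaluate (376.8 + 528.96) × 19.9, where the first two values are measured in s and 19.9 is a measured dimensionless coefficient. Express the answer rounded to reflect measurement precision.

1.80 × 10⁴ s

376.8 s + 528.96 s = 905.76 s; the sum is limited to 1 decimal place (4 s.f.).
Carrying full precision, 905.76 × 19.9 = 18024.624 s; 19.9 has 3 s.f., so the result keeps min(4, 3) = 3 s.f.
Rounded to 3 significant figures: 1.80 × 10⁴ s.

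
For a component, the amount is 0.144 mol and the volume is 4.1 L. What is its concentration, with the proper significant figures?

0.035 mol/L

concentration = 0.144 mol ÷ 4.1 L = 0.0351219512195… mol/L.
0.144 has 3 significant figures; 4.1 has 2.
Division/multiplication keeps the fewest: 2 significant figures.
Rounded: 0.035 mol/L.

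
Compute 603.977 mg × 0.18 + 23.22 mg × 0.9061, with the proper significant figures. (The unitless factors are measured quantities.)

1.3 × 10² mg

603.977 × 0.18 = 108.71586 → 1.1 × 10² mg (2 s.f., last digit at the 10^1 place).
23.22 × 0.9061 = 21.039642 → 21.04 mg (4 s.f., last digit at the 10^-2 place).
Sum: 129.755502 mg; keep the coarser place, 10^1.
Result: 1.3 × 10² mg.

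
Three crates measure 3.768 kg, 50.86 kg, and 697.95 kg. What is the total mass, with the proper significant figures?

3.768 kg + 50.86 kg + 697.95 kg = 752.578 kg.
Addition/subtraction keeps the fewest decimal places: 3.768 → 3 decimal places, 50.86 → 2 decimal places, 697.95 → 2 decimal places; limit is 2.
Rounded to 2 decimal places: 7.5258 × 10^2 kg.

7.5258 × 10^2 kg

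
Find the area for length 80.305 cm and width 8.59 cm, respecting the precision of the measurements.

area = 80.305 cm × 8.59 cm = 689.81995 cm².
80.305 has 5 significant figures; 8.59 has 3.
Division/multiplication keeps the fewest: 3 significant figures.
Rounded: 6.90 × 10² cm².

6.90 × 10² cm²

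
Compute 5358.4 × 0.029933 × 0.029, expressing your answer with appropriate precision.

5358.4 × 0.029933 × 0.029 = 4.6513966288
Multiplication/division keeps the fewest significant figures: 5358.4 → 5 s.f., 0.029933 → 5 s.f., 0.029 → 2 s.f.; limit is 2.
Rounded to 2 significant figures: 4.7.

4.7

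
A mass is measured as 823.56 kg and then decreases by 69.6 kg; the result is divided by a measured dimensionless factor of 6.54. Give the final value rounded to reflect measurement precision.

115 kg

823.56 kg − 69.6 kg = 753.96 kg; the difference is limited to 1 decimal place (4 s.f.).
Carrying full precision, 753.96 ÷ 6.54 = 115.28440367… kg; 6.54 has 3 s.f., so the result keeps min(4, 3) = 3 s.f.
Rounded to 3 significant figures: 115 kg.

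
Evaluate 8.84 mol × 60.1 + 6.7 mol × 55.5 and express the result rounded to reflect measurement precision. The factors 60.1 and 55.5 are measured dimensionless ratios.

9.0 × 10² mol

8.84 × 60.1 = 531.284 → 531 mol (3 s.f., last digit at the 10^0 place).
6.7 × 55.5 = 371.85 → 3.7 × 10² mol (2 s.f., last digit at the 10^1 place).
Sum: 903.134 mol; keep the coarser place, 10^1.
Result: 9.0 × 10² mol.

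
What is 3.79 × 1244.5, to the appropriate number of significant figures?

3.79 × 1244.5 = 4716.655
Multiplication/division keeps the fewest significant figures: 3.79 → 3 s.f., 1244.5 → 5 s.f.; limit is 3.
Rounded to 3 significant figures: 4.72 × 10^3.

4.72 × 10^3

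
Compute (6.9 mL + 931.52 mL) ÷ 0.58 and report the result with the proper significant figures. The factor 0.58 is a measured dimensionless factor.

6.9 mL + 931.52 mL = 938.42 mL; the sum is limited to 1 decimal place (4 s.f.).
Carrying full precision, 938.42 ÷ 0.58 = 1617.96551724… mL; 0.58 has 2 s.f., so the result keeps min(4, 2) = 2 s.f.
Rounded to 2 significant figures: 1.6 × 10^3 mL.

1.6 × 10^3 mL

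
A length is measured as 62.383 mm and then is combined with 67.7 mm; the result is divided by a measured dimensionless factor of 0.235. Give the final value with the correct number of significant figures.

62.383 mm + 67.7 mm = 130.083 mm; the sum is limited to 1 decimal place (4 s.f.).
Carrying full precision, 130.083 ÷ 0.235 = 553.544680851… mm; 0.235 has 3 s.f., so the result keeps min(4, 3) = 3 s.f.
Rounded to 3 significant figures: 554 mm.

554 mm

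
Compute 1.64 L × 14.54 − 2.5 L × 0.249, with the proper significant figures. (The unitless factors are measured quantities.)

23.2 L

1.64 × 14.54 = 23.8456 → 23.8 L (3 s.f., last digit at the 10^-1 place).
2.5 × 0.249 = 0.6225 → 0.62 L (2 s.f., last digit at the 10^-2 place).
Difference: 23.2231 L; keep the coarser place, 10^-1.
Result: 23.2 L.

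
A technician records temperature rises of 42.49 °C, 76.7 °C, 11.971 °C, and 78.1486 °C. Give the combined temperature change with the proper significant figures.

42.49 °C + 76.7 °C + 11.971 °C + 78.1486 °C = 209.3096 °C.
Addition/subtraction keeps the fewest decimal places: 42.49 → 2 decimal places, 76.7 → 1 decimal place, 11.971 → 3 decimal places, 78.1486 → 4 decimal places; limit is 1.
Rounded to 1 decimal place: 2.093 × 10^2 °C.

2.093 × 10^2 °C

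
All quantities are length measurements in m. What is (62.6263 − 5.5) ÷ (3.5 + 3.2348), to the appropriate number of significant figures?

8.5

62.6263 − 5.5 = 57.1263, limited to 1 d.p. → 3 s.f.; 3.5 + 3.2348 = 6.7348, limited to 1 d.p. → 2 s.f.
Carrying full precision, 57.1263 ÷ 6.7348 = 8.4822563402…; keep min(3, 2) = 2 s.f.
Rounded to 2 significant figures: 8.5.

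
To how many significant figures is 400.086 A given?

400.086: zeros between nonzero digits are significant.

6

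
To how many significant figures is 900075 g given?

900075: zeros between nonzero digits are significant.

6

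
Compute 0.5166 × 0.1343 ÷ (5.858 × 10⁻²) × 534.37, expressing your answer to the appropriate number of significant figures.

632.9

0.5166 × 0.1343 ÷ (5.858 × 10⁻²) × 534.37 = 632.882541663…
Multiplication/division keeps the fewest significant figures: 0.5166 → 4 s.f., 0.1343 → 4 s.f., 5.858 × 10⁻² → 4 s.f., 534.37 → 5 s.f.; limit is 4.
Rounded to 4 significant figures: 632.9.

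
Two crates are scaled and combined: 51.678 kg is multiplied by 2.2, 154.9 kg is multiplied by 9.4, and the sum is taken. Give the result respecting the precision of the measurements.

51.678 × 2.2 = 113.6916 → 1.1 × 10² kg (2 s.f., last digit at the 10^1 place).
154.9 × 9.4 = 1456.06 → 1.5 × 10³ kg (2 s.f., last digit at the 10^2 place).
Sum: 1569.7516 kg; keep the coarser place, 10^2.
Result: 1.6 × 10³ kg.

1.6 × 10³ kg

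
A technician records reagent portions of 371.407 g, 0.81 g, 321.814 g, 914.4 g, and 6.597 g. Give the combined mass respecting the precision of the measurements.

1615.0 g

371.407 g + 0.81 g + 321.814 g + 914.4 g + 6.597 g = 1615.028 g.
Addition/subtraction keeps the fewest decimal places: 371.407 → 3 decimal places, 0.81 → 2 decimal places, 321.814 → 3 decimal places, 914.4 → 1 decimal place, 6.597 → 3 decimal places; limit is 1.
Rounded to 1 decimal place: 1615.0 g.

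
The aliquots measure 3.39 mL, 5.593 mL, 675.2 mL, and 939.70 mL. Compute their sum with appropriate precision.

3.39 mL + 5.593 mL + 675.2 mL + 939.70 mL = 1623.883 mL.
Addition/subtraction keeps the fewest decimal places: 3.39 → 2 decimal places, 5.593 → 3 decimal places, 675.2 → 1 decimal place, 939.70 → 2 decimal places; limit is 1.
Rounded to 1 decimal place: 1623.9 mL.

1623.9 mL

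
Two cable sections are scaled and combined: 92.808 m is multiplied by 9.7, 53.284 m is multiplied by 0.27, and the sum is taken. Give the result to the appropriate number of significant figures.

9.1 × 10² m

92.808 × 9.7 = 900.2376 → 9.0 × 10² m (2 s.f., last digit at the 10^1 place).
53.284 × 0.27 = 14.38668 → 14 m (2 s.f., last digit at the 10^0 place).
Sum: 914.62428 m; keep the coarser place, 10^1.
Result: 9.1 × 10² m.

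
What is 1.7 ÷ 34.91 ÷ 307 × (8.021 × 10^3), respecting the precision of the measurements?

1.7 ÷ 34.91 ÷ 307 × (8.021 × 10^3) = 1.27229908084…
Multiplication/division keeps the fewest significant figures: 1.7 → 2 s.f., 34.91 → 4 s.f., 307 → 3 s.f., 8.021 × 10^3 → 4 s.f.; limit is 2.
Rounded to 2 significant figures: 1.3.

1.3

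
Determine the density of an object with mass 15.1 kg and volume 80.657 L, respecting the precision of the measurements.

density = 15.1 kg ÷ 80.657 L = 0.187212517202… kg/L.
15.1 has 3 significant figures; 80.657 has 5.
Division/multiplication keeps the fewest: 3 significant figures.
Rounded: 0.187 kg/L.

0.187 kg/L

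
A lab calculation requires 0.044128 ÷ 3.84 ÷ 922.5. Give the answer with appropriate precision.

0.044128 ÷ 3.84 ÷ 922.5 = 0.0000124570912376…
Multiplication/division keeps the fewest significant figures: 0.044128 → 5 s.f., 3.84 → 3 s.f., 922.5 → 4 s.f.; limit is 3.
Rounded to 3 significant figures: 1.25 × 10^-5.

1.25 × 10^-5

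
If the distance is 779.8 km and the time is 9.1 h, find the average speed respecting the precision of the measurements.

average speed = 779.8 km ÷ 9.1 h = 85.6923076923… km/h.
779.8 has 4 significant figures; 9.1 has 2.
Division/multiplication keeps the fewest: 2 significant figures.
Rounded: 86 km/h.

86 km/h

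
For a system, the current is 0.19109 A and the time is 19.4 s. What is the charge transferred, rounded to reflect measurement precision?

charge transferred = 0.19109 A × 19.4 s = 3.707146 C.
0.19109 has 5 significant figures; 19.4 has 3.
Division/multiplication keeps the fewest: 3 significant figures.
Rounded: 3.71 C.

3.71 C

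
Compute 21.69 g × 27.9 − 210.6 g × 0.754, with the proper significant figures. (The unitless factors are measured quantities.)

446 g

21.69 × 27.9 = 605.151 → 605 g (3 s.f., last digit at the 10^0 place).
210.6 × 0.754 = 158.7924 → 159 g (3 s.f., last digit at the 10^0 place).
Difference: 446.3586 g; keep the coarser place, 10^0.
Result: 446 g.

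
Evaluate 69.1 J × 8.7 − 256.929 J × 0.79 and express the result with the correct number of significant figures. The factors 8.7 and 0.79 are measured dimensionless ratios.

69.1 × 8.7 = 601.17 → 6.0 × 10² J (2 s.f., last digit at the 10^1 place).
256.929 × 0.79 = 202.97391 → 2.0 × 10² J (2 s.f., last digit at the 10^1 place).
Difference: 398.19609 J; keep the coarser place, 10^1.
Result: 4.0 × 10² J.

4.0 × 10² J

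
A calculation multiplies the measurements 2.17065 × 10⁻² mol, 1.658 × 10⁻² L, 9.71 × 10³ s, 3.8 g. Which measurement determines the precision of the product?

3.8 g

2.17065 × 10⁻² mol → 6 s.f.; 1.658 × 10⁻² L → 4 s.f.; 9.71 × 10³ s → 3 s.f.; 3.8 g → 2 s.f.
The fewest is 2 significant figures, from 3.8 g.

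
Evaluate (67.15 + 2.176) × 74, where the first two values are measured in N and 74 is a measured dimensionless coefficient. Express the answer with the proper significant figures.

67.15 N + 2.176 N = 69.326 N; the sum is limited to 2 decimal places (4 s.f.).
Carrying full precision, 69.326 × 74 = 5130.124 N; 74 has 2 s.f., so the result keeps min(4, 2) = 2 s.f.
Rounded to 2 significant figures: 5.1 × 10^3 N.

5.1 × 10^3 N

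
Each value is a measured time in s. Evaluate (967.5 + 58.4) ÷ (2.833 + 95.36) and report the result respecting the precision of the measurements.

10.45

967.5 + 58.4 = 1025.9, limited to 1 d.p. → 5 s.f.; 2.833 + 95.36 = 98.193, limited to 2 d.p. → 4 s.f.
Carrying full precision, 1025.9 ÷ 98.193 = 10.4477915941…; keep min(5, 4) = 4 s.f.
Rounded to 4 significant figures: 10.45.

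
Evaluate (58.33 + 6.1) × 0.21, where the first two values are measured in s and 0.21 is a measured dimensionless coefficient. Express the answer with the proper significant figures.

14 s

58.33 s + 6.1 s = 64.43 s; the sum is limited to 1 decimal place (3 s.f.).
Carrying full precision, 64.43 × 0.21 = 13.5303 s; 0.21 has 2 s.f., so the result keeps min(3, 2) = 2 s.f.
Rounded to 2 significant figures: 14 s.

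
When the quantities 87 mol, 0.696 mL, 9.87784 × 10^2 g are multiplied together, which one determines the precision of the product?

87 mol → 2 s.f.; 0.696 mL → 3 s.f.; 9.87784 × 10^2 g → 6 s.f.
The fewest is 2 significant figures, from 87 mol.

87 mol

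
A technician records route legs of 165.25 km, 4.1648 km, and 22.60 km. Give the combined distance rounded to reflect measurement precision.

165.25 km + 4.1648 km + 22.60 km = 192.0148 km.
Addition/subtraction keeps the fewest decimal places: 165.25 → 2 decimal places, 4.1648 → 4 decimal places, 22.60 → 2 decimal places; limit is 2.
Rounded to 2 decimal places: 192.01 km.

192.01 km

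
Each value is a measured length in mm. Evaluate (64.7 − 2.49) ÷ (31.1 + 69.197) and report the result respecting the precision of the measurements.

0.620

64.7 − 2.49 = 62.21, limited to 1 d.p. → 3 s.f.; 31.1 + 69.197 = 100.297, limited to 1 d.p. → 4 s.f.
Carrying full precision, 62.21 ÷ 100.297 = 0.620257834232…; keep min(3, 4) = 3 s.f.
Rounded to 3 significant figures: 0.620.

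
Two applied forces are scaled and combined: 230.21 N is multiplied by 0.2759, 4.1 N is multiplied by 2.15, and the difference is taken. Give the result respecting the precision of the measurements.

230.21 × 0.2759 = 63.514939 → 63.51 N (4 s.f., last digit at the 10^-2 place).
4.1 × 2.15 = 8.815 → 8.8 N (2 s.f., last digit at the 10^-1 place).
Difference: 54.699939 N; keep the coarser place, 10^-1.
Result: 54.7 N.

54.7 N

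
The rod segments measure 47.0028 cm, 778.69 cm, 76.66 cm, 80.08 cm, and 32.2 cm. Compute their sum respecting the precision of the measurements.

1014.6 cm

47.0028 cm + 778.69 cm + 76.66 cm + 80.08 cm + 32.2 cm = 1014.6328 cm.
Addition/subtraction keeps the fewest decimal places: 47.0028 → 4 decimal places, 778.69 → 2 decimal places, 76.66 → 2 decimal places, 80.08 → 2 decimal places, 32.2 → 1 decimal place; limit is 1.
Rounded to 1 decimal place: 1014.6 cm.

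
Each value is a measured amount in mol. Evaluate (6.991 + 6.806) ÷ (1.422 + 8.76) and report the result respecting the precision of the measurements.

1.355

6.991 + 6.806 = 13.797, limited to 3 d.p. → 5 s.f.; 1.422 + 8.76 = 10.182, limited to 2 d.p. → 4 s.f.
Carrying full precision, 13.797 ÷ 10.182 = 1.35503830289…; keep min(5, 4) = 4 s.f.
Rounded to 4 significant figures: 1.355.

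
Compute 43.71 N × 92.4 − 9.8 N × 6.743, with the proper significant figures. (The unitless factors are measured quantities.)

3.97 × 10^3 N

43.71 × 92.4 = 4038.804 → 4.04 × 10^3 N (3 s.f., last digit at the 10^1 place).
9.8 × 6.743 = 66.0814 → 66 N (2 s.f., last digit at the 10^0 place).
Difference: 3972.7226 N; keep the coarser place, 10^1.
Result: 3.97 × 10^3 N.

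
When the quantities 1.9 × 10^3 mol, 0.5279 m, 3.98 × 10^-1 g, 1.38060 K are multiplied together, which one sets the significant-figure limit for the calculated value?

1.9 × 10^3 mol → 2 s.f.; 0.5279 m → 4 s.f.; 3.98 × 10^-1 g → 3 s.f.; 1.38060 K → 6 s.f.
The fewest is 2 significant figures, from 1.9 × 10^3 mol.

1.9 × 10^3 mol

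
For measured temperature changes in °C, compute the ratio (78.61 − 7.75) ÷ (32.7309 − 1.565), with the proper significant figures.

2.274

78.61 − 7.75 = 70.86, limited to 2 d.p. → 4 s.f.; 32.7309 − 1.565 = 31.1659, limited to 3 d.p. → 5 s.f.
Carrying full precision, 70.86 ÷ 31.1659 = 2.27363881678…; keep min(4, 5) = 4 s.f.
Rounded to 4 significant figures: 2.274.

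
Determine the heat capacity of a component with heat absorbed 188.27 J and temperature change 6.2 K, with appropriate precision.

3.0 × 10¹ J/K

heat capacity = 188.27 J ÷ 6.2 K = 30.3661290323… J/K.
188.27 has 5 significant figures; 6.2 has 2.
Division/multiplication keeps the fewest: 2 significant figures.
Rounded: 3.0 × 10¹ J/K.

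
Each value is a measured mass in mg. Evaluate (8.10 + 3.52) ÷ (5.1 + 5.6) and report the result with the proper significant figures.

8.10 + 3.52 = 11.62, limited to 2 d.p. → 4 s.f.; 5.1 + 5.6 = 10.7, limited to 1 d.p. → 3 s.f.
Carrying full precision, 11.62 ÷ 10.7 = 1.08598130841…; keep min(4, 3) = 3 s.f.
Rounded to 3 significant figures: 1.09.

1.09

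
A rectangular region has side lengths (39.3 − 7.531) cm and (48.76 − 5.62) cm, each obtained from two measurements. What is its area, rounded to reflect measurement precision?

1.37 × 10^3 cm²

39.3 − 7.531 = 31.769, limited to 1 d.p. → 3 s.f.; 48.76 − 5.62 = 43.14, limited to 2 d.p. → 4 s.f.
Carrying full precision, 31.769 × 43.14 = 1370.51466; keep min(3, 4) = 3 s.f.
Rounded to 3 significant figures: 1.37 × 10^3 cm².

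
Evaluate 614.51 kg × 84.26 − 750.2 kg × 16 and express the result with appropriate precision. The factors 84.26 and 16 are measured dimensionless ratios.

4.0 × 10^4 kg

614.51 × 84.26 = 51778.6126 → 5.178 × 10^4 kg (4 s.f., last digit at the 10^1 place).
750.2 × 16 = 12003.2 → 1.2 × 10^4 kg (2 s.f., last digit at the 10^3 place).
Difference: 39775.4126 kg; keep the coarser place, 10^3.
Result: 4.0 × 10^4 kg.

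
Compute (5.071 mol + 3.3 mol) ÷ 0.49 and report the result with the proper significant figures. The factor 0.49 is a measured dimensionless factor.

5.071 mol + 3.3 mol = 8.371 mol; the sum is limited to 1 decimal place (2 s.f.).
Carrying full precision, 8.371 ÷ 0.49 = 17.0836734694… mol; 0.49 has 2 s.f., so the result keeps min(2, 2) = 2 s.f.
Rounded to 2 significant figures: 17 mol.

17 mol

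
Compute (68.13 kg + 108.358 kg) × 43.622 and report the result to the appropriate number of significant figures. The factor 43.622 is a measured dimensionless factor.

7.6988 × 10^3 kg

68.13 kg + 108.358 kg = 176.488 kg; the sum is limited to 2 decimal places (5 s.f.).
Carrying full precision, 176.488 × 43.622 = 7698.759536 kg; 43.622 has 5 s.f., so the result keeps min(5, 5) = 5 s.f.
Rounded to 5 significant figures: 7.6988 × 10^3 kg.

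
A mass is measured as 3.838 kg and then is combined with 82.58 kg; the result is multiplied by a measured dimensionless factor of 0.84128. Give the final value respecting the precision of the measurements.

3.838 kg + 82.58 kg = 86.418 kg; the sum is limited to 2 decimal places (4 s.f.).
Carrying full precision, 86.418 × 0.84128 = 72.70173504 kg; 0.84128 has 5 s.f., so the result keeps min(4, 5) = 4 s.f.
Rounded to 4 significant figures: 72.70 kg.

72.70 kg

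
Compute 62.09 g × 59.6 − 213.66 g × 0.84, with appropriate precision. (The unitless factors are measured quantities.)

62.09 × 59.6 = 3700.564 → 3.70 × 10³ g (3 s.f., last digit at the 10^1 place).
213.66 × 0.84 = 179.4744 → 1.8 × 10² g (2 s.f., last digit at the 10^1 place).
Difference: 3521.0896 g; keep the coarser place, 10^1.
Result: 3.52 × 10³ g.

3.52 × 10³ g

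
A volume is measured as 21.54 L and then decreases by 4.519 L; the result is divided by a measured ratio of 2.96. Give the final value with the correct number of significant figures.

5.75 L

21.54 L − 4.519 L = 17.021 L; the difference is limited to 2 decimal places (4 s.f.).
Carrying full precision, 17.021 ÷ 2.96 = 5.75033783784… L; 2.96 has 3 s.f., so the result keeps min(4, 3) = 3 s.f.
Rounded to 3 significant figures: 5.75 L.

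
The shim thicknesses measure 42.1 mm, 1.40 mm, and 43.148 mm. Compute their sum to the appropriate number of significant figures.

86.6 mm

42.1 mm + 1.40 mm + 43.148 mm = 86.648 mm.
Addition/subtraction keeps the fewest decimal places: 42.1 → 1 decimal place, 1.40 → 2 decimal places, 43.148 → 3 decimal places; limit is 1.
Rounded to 1 decimal place: 86.6 mm.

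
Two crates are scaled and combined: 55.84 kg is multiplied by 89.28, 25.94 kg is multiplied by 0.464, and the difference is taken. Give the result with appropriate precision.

55.84 × 89.28 = 4985.3952 → 4985 kg (4 s.f., last digit at the 10^0 place).
25.94 × 0.464 = 12.03616 → 12.0 kg (3 s.f., last digit at the 10^-1 place).
Difference: 4973.35904 kg; keep the coarser place, 10^0.
Result: 4973 kg.

4973 kg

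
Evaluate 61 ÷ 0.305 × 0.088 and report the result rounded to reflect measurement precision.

61 ÷ 0.305 × 0.088 = 17.6
Multiplication/division keeps the fewest significant figures: 61 → 2 s.f., 0.305 → 3 s.f., 0.088 → 2 s.f.; limit is 2.
Rounded to 2 significant figures: 18.

18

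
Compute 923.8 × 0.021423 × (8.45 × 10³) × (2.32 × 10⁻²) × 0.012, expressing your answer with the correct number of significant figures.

47

923.8 × 0.021423 × (8.45 × 10³) × (2.32 × 10⁻²) × 0.012 = 46.5569139972…
Multiplication/division keeps the fewest significant figures: 923.8 → 4 s.f., 0.021423 → 5 s.f., 8.45 × 10³ → 3 s.f., 2.32 × 10⁻² → 3 s.f., 0.012 → 2 s.f.; limit is 2.
Rounded to 2 significant figures: 47.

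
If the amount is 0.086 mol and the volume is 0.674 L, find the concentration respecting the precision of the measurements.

concentration = 0.086 mol ÷ 0.674 L = 0.127596439169… mol/L.
0.086 has 2 significant figures; 0.674 has 3.
Division/multiplication keeps the fewest: 2 significant figures.
Rounded: 0.13 mol/L.

0.13 mol/L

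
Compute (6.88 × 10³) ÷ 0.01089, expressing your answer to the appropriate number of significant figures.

(6.88 × 10³) ÷ 0.01089 = 631772.268136…
Multiplication/division keeps the fewest significant figures: 6.88 × 10³ → 3 s.f., 0.01089 → 4 s.f.; limit is 3.
Rounded to 3 significant figures: 6.32 × 10⁵.

6.32 × 10⁵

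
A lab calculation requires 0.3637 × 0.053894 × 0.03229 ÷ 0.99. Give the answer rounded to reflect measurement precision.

0.3637 × 0.053894 × 0.03229 ÷ 0.99 = 0.000639317466123…
Multiplication/division keeps the fewest significant figures: 0.3637 → 4 s.f., 0.053894 → 5 s.f., 0.03229 → 4 s.f., 0.99 → 2 s.f.; limit is 2.
Rounded to 2 significant figures: 6.4 × 10^-4.

6.4 × 10^-4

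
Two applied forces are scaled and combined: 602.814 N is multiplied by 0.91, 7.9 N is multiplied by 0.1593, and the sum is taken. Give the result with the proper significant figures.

602.814 × 0.91 = 548.56074 → 5.5 × 10^2 N (2 s.f., last digit at the 10^1 place).
7.9 × 0.1593 = 1.25847 → 1.3 N (2 s.f., last digit at the 10^-1 place).
Sum: 549.81921 N; keep the coarser place, 10^1.
Result: 5.5 × 10^2 N.

5.5 × 10^2 N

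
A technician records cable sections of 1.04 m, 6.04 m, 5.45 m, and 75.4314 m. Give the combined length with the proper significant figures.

1.04 m + 6.04 m + 5.45 m + 75.4314 m = 87.9614 m.
Addition/subtraction keeps the fewest decimal places: 1.04 → 2 decimal places, 6.04 → 2 decimal places, 5.45 → 2 decimal places, 75.4314 → 4 decimal places; limit is 2.
Rounded to 2 decimal places: 87.96 m.

87.96 m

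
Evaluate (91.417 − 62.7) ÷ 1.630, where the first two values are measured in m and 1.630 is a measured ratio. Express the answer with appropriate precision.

17.6 m

91.417 m − 62.7 m = 28.717 m; the difference is limited to 1 decimal place (3 s.f.).
Carrying full precision, 28.717 ÷ 1.630 = 17.617791411… m; 1.630 has 4 s.f., so the result keeps min(3, 4) = 3 s.f.
Rounded to 3 significant figures: 17.6 m.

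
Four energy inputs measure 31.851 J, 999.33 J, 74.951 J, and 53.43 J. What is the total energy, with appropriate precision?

31.851 J + 999.33 J + 74.951 J + 53.43 J = 1159.562 J.
Addition/subtraction keeps the fewest decimal places: 31.851 → 3 decimal places, 999.33 → 2 decimal places, 74.951 → 3 decimal places, 53.43 → 2 decimal places; limit is 2.
Rounded to 2 decimal places: 1159.56 J.

1159.56 J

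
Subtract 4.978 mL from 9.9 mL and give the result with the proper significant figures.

4.9 mL

9.9 mL − 4.978 mL = 4.922 mL.
Addition/subtraction keeps the fewest decimal places: 9.9 → 1 decimal place, 4.978 → 3 decimal places; limit is 1.
Rounded to 1 decimal place: 4.9 mL.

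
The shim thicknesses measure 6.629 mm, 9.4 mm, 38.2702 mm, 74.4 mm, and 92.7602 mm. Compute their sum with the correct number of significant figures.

221.5 mm

6.629 mm + 9.4 mm + 38.2702 mm + 74.4 mm + 92.7602 mm = 221.4594 mm.
Addition/subtraction keeps the fewest decimal places: 6.629 → 3 decimal places, 9.4 → 1 decimal place, 38.2702 → 4 decimal places, 74.4 → 1 decimal place, 92.7602 → 4 decimal places; limit is 1.
Rounded to 1 decimal place: 221.5 mm.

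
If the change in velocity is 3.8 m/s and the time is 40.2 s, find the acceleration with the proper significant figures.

acceleration = 3.8 m/s ÷ 40.2 s = 0.0945273631841… m/s².
3.8 has 2 significant figures; 40.2 has 3.
Division/multiplication keeps the fewest: 2 significant figures.
Rounded: 0.095 m/s².

0.095 m/s²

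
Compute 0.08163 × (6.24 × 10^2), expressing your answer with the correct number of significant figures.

50.9

0.08163 × (6.24 × 10^2) = 50.93712
Multiplication/division keeps the fewest significant figures: 0.08163 → 4 s.f., 6.24 × 10^2 → 3 s.f.; limit is 3.
Rounded to 3 significant figures: 50.9.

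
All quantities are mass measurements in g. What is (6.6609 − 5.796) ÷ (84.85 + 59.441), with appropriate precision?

0.00599

6.6609 − 5.796 = 0.8649, limited to 3 d.p. → 3 s.f.; 84.85 + 59.441 = 144.291, limited to 2 d.p. → 5 s.f.
Carrying full precision, 0.8649 ÷ 144.291 = 0.00599413684845…; keep min(3, 5) = 3 s.f.
Rounded to 3 significant figures: 0.00599.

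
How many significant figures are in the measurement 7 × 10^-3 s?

1

7 × 10^-3: in scientific notation every digit of the coefficient is significant.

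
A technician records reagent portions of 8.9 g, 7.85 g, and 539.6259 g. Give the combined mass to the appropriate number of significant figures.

556.4 g

8.9 g + 7.85 g + 539.6259 g = 556.3759 g.
Addition/subtraction keeps the fewest decimal places: 8.9 → 1 decimal place, 7.85 → 2 decimal places, 539.6259 → 4 decimal places; limit is 1.
Rounded to 1 decimal place: 556.4 g.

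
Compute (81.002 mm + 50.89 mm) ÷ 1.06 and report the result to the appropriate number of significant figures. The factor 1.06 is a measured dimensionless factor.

124 mm

81.002 mm + 50.89 mm = 131.892 mm; the sum is limited to 2 decimal places (5 s.f.).
Carrying full precision, 131.892 ÷ 1.06 = 124.426415094… mm; 1.06 has 3 s.f., so the result keeps min(5, 3) = 3 s.f.
Rounded to 3 significant figures: 124 mm.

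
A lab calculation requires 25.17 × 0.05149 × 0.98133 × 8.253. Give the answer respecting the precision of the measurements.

25.17 × 0.05149 × 0.98133 × 8.253 = 10.4962224975…
Multiplication/division keeps the fewest significant figures: 25.17 → 4 s.f., 0.05149 → 4 s.f., 0.98133 → 5 s.f., 8.253 → 4 s.f.; limit is 4.
Rounded to 4 significant figures: 10.50.

10.50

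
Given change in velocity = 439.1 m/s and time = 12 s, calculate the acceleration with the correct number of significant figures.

37 m/s²

acceleration = 439.1 m/s ÷ 12 s = 36.5916666667… m/s².
439.1 has 4 significant figures; 12 has 2.
Division/multiplication keeps the fewest: 2 significant figures.
Rounded: 37 m/s².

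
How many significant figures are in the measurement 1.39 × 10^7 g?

3

1.39 × 10^7: in scientific notation every digit of the coefficient is significant.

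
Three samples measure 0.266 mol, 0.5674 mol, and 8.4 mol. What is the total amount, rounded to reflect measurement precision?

9.2 mol

0.266 mol + 0.5674 mol + 8.4 mol = 9.2334 mol.
Addition/subtraction keeps the fewest decimal places: 0.266 → 3 decimal places, 0.5674 → 4 decimal places, 8.4 → 1 decimal place; limit is 1.
Rounded to 1 decimal place: 9.2 mol.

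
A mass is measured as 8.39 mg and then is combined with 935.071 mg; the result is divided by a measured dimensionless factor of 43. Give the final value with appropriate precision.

8.39 mg + 935.071 mg = 943.461 mg; the sum is limited to 2 decimal places (5 s.f.).
Carrying full precision, 943.461 ÷ 43 = 21.9409534884… mg; 43 has 2 s.f., so the result keeps min(5, 2) = 2 s.f.
Rounded to 2 significant figures: 22 mg.

22 mg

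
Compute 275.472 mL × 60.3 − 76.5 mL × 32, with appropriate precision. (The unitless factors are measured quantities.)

1.42 × 10^4 mL

275.472 × 60.3 = 16610.9616 → 1.66 × 10^4 mL (3 s.f., last digit at the 10^2 place).
76.5 × 32 = 2448 → 2.4 × 10^3 mL (2 s.f., last digit at the 10^2 place).
Difference: 14162.9616 mL; keep the coarser place, 10^2.
Result: 1.42 × 10^4 mL.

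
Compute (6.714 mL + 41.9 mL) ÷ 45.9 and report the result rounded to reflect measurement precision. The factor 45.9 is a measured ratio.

6.714 mL + 41.9 mL = 48.614 mL; the sum is limited to 1 decimal place (3 s.f.).
Carrying full precision, 48.614 ÷ 45.9 = 1.05912854031… mL; 45.9 has 3 s.f., so the result keeps min(3, 3) = 3 s.f.
Rounded to 3 significant figures: 1.06 mL.

1.06 mL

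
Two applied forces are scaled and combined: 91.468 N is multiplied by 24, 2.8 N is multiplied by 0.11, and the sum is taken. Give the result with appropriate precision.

91.468 × 24 = 2195.232 → 2.2 × 10^3 N (2 s.f., last digit at the 10^2 place).
2.8 × 0.11 = 0.308 → 0.31 N (2 s.f., last digit at the 10^-2 place).
Sum: 2195.54 N; keep the coarser place, 10^2.
Result: 2.2 × 10^3 N.

2.2 × 10^3 N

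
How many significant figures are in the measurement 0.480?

0.480: leading zeros are not significant; trailing zeros after a decimal point are significant.

3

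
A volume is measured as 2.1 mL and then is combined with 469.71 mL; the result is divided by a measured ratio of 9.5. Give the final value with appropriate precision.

2.1 mL + 469.71 mL = 471.81 mL; the sum is limited to 1 decimal place (4 s.f.).
Carrying full precision, 471.81 ÷ 9.5 = 49.6642105263… mL; 9.5 has 2 s.f., so the result keeps min(4, 2) = 2 s.f.
Rounded to 2 significant figures: 5.0 × 10^1 mL.

5.0 × 10^1 mL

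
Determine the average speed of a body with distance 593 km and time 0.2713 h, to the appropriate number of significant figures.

2.19 × 10³ km/h

average speed = 593 km ÷ 0.2713 h = 2185.77220789… km/h.
593 has 3 significant figures; 0.2713 has 4.
Division/multiplication keeps the fewest: 3 significant figures.
Rounded: 2.19 × 10³ km/h.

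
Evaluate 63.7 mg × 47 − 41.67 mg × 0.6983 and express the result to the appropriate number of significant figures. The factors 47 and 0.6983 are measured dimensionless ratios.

63.7 × 47 = 2993.9 → 3.0 × 10³ mg (2 s.f., last digit at the 10^2 place).
41.67 × 0.6983 = 29.098161 → 29.10 mg (4 s.f., last digit at the 10^-2 place).
Difference: 2964.801839 mg; keep the coarser place, 10^2.
Result: 3.0 × 10³ mg.

3.0 × 10³ mg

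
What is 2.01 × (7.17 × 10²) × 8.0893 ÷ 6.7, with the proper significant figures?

1.7 × 10³

2.01 × (7.17 × 10²) × 8.0893 ÷ 6.7 = 1740.00843
Multiplication/division keeps the fewest significant figures: 2.01 → 3 s.f., 7.17 × 10² → 3 s.f., 8.0893 → 5 s.f., 6.7 → 2 s.f.; limit is 2.
Rounded to 2 significant figures: 1.7 × 10³.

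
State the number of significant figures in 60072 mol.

60072: zeros between nonzero digits are significant.

5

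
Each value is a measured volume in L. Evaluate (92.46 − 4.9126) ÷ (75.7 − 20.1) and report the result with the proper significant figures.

92.46 − 4.9126 = 87.5474, limited to 2 d.p. → 4 s.f.; 75.7 − 20.1 = 55.6, limited to 1 d.p. → 3 s.f.
Carrying full precision, 87.5474 ÷ 55.6 = 1.57459352518…; keep min(4, 3) = 3 s.f.
Rounded to 3 significant figures: 1.57.

1.57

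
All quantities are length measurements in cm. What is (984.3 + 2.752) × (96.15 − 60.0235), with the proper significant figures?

3.566 × 10⁴ cm²

984.3 + 2.752 = 987.052, limited to 1 d.p. → 4 s.f.; 96.15 − 60.0235 = 36.1265, limited to 2 d.p. → 4 s.f.
Carrying full precision, 987.052 × 36.1265 = 35658.734078; keep min(4, 4) = 4 s.f.
Rounded to 4 significant figures: 3.566 × 10⁴ cm².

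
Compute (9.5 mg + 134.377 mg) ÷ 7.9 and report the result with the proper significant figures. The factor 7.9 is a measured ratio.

9.5 mg + 134.377 mg = 143.877 mg; the sum is limited to 1 decimal place (4 s.f.).
Carrying full precision, 143.877 ÷ 7.9 = 18.212278481… mg; 7.9 has 2 s.f., so the result keeps min(4, 2) = 2 s.f.
Rounded to 2 significant figures: 18 mg.

18 mg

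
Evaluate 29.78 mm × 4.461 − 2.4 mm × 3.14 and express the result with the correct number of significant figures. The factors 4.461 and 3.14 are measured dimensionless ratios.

125.3 mm

29.78 × 4.461 = 132.84858 → 132.8 mm (4 s.f., last digit at the 10^-1 place).
2.4 × 3.14 = 7.536 → 7.5 mm (2 s.f., last digit at the 10^-1 place).
Difference: 125.31258 mm; keep the coarser place, 10^-1.
Result: 125.3 mm.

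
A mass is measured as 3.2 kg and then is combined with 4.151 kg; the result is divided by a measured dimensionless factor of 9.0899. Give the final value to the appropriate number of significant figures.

3.2 kg + 4.151 kg = 7.351 kg; the sum is limited to 1 decimal place (2 s.f.).
Carrying full precision, 7.351 ÷ 9.0899 = 0.808699765674… kg; 9.0899 has 5 s.f., so the result keeps min(2, 5) = 2 s.f.
Rounded to 2 significant figures: 0.81 kg.

0.81 kg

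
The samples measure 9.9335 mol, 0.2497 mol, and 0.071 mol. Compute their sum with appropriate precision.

10.254 mol

9.9335 mol + 0.2497 mol + 0.071 mol = 10.2542 mol.
Addition/subtraction keeps the fewest decimal places: 9.9335 → 4 decimal places, 0.2497 → 4 decimal places, 0.071 → 3 decimal places; limit is 3.
Rounded to 3 decimal places: 10.254 mol.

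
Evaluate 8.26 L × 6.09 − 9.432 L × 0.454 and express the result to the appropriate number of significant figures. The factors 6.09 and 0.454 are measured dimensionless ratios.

8.26 × 6.09 = 50.3034 → 50.3 L (3 s.f., last digit at the 10^-1 place).
9.432 × 0.454 = 4.282128 → 4.28 L (3 s.f., last digit at the 10^-2 place).
Difference: 46.021272 L; keep the coarser place, 10^-1.
Result: 46.0 L.

46.0 L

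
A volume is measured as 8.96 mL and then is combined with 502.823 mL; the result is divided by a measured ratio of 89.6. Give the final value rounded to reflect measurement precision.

5.71 mL

8.96 mL + 502.823 mL = 511.783 mL; the sum is limited to 2 decimal places (5 s.f.).
Carrying full precision, 511.783 ÷ 89.6 = 5.71186383929… mL; 89.6 has 3 s.f., so the result keeps min(5, 3) = 3 s.f.
Rounded to 3 significant figures: 5.71 mL.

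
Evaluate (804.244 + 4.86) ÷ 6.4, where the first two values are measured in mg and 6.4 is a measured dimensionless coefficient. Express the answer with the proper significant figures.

804.244 mg + 4.86 mg = 809.104 mg; the sum is limited to 2 decimal places (5 s.f.).
Carrying full precision, 809.104 ÷ 6.4 = 126.4225 mg; 6.4 has 2 s.f., so the result keeps min(5, 2) = 2 s.f.
Rounded to 2 significant figures: 1.3 × 10^2 mg.

1.3 × 10^2 mg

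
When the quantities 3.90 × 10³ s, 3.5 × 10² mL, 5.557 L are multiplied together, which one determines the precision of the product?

3.5 × 10² mL

3.90 × 10³ s → 3 s.f.; 3.5 × 10² mL → 2 s.f.; 5.557 L → 4 s.f.
The fewest is 2 significant figures, from 3.5 × 10² mL.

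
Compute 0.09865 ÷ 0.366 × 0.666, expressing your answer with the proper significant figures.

1.80 × 10⁻¹

0.09865 ÷ 0.366 × 0.666 = 0.179510655738…
Multiplication/division keeps the fewest significant figures: 0.09865 → 4 s.f., 0.366 → 3 s.f., 0.666 → 3 s.f.; limit is 3.
Rounded to 3 significant figures: 1.80 × 10⁻¹.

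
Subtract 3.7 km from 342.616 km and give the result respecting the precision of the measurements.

338.9 km

342.616 km − 3.7 km = 338.916 km.
Addition/subtraction keeps the fewest decimal places: 342.616 → 3 decimal places, 3.7 → 1 decimal place; limit is 1.
Rounded to 1 decimal place: 338.9 km.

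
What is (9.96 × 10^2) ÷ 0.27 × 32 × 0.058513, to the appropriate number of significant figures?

6.9 × 10^3

(9.96 × 10^2) ÷ 0.27 × 32 × 0.058513 = 6907.13457778…
Multiplication/division keeps the fewest significant figures: 9.96 × 10^2 → 3 s.f., 0.27 → 2 s.f., 32 → 2 s.f., 0.058513 → 5 s.f.; limit is 2.
Rounded to 2 significant figures: 6.9 × 10^3.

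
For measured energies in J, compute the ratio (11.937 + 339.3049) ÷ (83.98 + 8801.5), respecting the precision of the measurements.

11.937 + 339.3049 = 351.2419, limited to 3 d.p. → 6 s.f.; 83.98 + 8801.5 = 8885.48, limited to 1 d.p. → 5 s.f.
Carrying full precision, 351.2419 ÷ 8885.48 = 0.0395298734565…; keep min(6, 5) = 5 s.f.
Rounded to 5 significant figures: 0.039530.

0.039530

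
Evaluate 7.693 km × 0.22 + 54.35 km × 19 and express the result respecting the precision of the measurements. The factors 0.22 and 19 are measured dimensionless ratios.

7.693 × 0.22 = 1.69246 → 1.7 km (2 s.f., last digit at the 10^-1 place).
54.35 × 19 = 1032.65 → 1.0 × 10^3 km (2 s.f., last digit at the 10^2 place).
Sum: 1034.34246 km; keep the coarser place, 10^2.
Result: 1.0 × 10^3 km.

1.0 × 10^3 km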